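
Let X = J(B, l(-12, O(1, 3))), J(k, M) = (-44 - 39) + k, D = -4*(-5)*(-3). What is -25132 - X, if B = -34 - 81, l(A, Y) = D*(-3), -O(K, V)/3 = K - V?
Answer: -24934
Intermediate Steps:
D = -60 (D = 20*(-3) = -60)
O(K, V) = -3*K + 3*V (O(K, V) = -3*(K - V) = -3*K + 3*V)
l(A, Y) = 180 (l(A, Y) = -60*(-3) = 180)
B = -115
J(k, M) = -83 + k
X = -198 (X = -83 - 115 = -198)
-25132 - X = -25132 - 1*(-198) = -25132 + 198 = -24934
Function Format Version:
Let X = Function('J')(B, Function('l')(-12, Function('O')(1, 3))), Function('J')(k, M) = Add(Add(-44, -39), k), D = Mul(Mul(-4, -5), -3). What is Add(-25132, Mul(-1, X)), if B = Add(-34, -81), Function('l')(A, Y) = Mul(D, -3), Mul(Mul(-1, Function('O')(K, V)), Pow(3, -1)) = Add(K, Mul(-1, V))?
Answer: -24934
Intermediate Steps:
D = -60 (D = Mul(20, -3) = -60)
Function('O')(K, V) = Add(Mul(-3, K), Mul(3, V)) (Function('O')(K, V) = Mul(-3, Add(K, Mul(-1, V))) = Add(Mul(-3, K), Mul(3, V)))
Function('l')(A, Y) = 180 (Function('l')(A, Y) = Mul(-60, -3) = 180)
B = -115
Function('J')(k, M) = Add(-83, k)
X = -198 (X = Add(-83, -115) = -198)
Add(-25132, Mul(-1, X)) = Add(-25132, Mul(-1, -198)) = Add(-25132, 198) = -24934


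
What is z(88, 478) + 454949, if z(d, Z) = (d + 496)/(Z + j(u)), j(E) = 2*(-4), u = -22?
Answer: 106913307/235 ≈ 4.5495e+5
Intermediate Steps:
j(E) = -8
z(d, Z) = (496 + d)/(-8 + Z) (z(d, Z) = (d + 496)/(Z - 8) = (496 + d)/(-8 + Z))
z(88, 478) + 454949 = (496 + 88)/(-8 + 478) + 454949 = 584/470 + 454949 = (1/470)*584 + 454949 = 292/235 + 454949 = 106913307/235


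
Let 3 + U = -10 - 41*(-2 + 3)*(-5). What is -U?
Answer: -192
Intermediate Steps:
U = 192 (U = -3 + (-10 - 41*(-2 + 3)*(-5)) = -3 + (-10 - 41*(-5)) = -3 + (-10 + 205) = -3 + 195 = 192)
-U = -1*192 = -192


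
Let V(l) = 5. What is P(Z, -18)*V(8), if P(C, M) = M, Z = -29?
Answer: -90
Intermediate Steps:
P(Z, -18)*V(8) = -18*5 = -90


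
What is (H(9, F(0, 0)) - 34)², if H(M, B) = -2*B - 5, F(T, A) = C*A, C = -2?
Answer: 1521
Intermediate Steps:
F(T, A) = -2*A
H(M, B) = -5 - 2*B
(H(9, F(0, 0)) - 34)² = ((-5 - (-4)*0) - 34)² = ((-5 - 2*0) - 34)² = ((-5 + 0) - 34)² = (-5 - 34)² = (-39)² = 1521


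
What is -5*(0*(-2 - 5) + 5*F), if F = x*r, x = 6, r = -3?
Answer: 450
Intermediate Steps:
F = -18 (F = 6*(-3) = -18)
-5*(0*(-2 - 5) + 5*F) = -5*(0*(-2 - 5) + 5*(-18)) = -5*(0*(-7) - 90) = -5*(0 - 90) = -5*(-90) = 450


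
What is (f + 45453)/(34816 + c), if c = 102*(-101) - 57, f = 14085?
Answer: 59538/24457 ≈ 2.4344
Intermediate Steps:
c = -10359 (c = -10302 - 57 = -10359)
(f + 45453)/(34816 + c) = (14085 + 45453)/(34816 - 10359) = 59538/24457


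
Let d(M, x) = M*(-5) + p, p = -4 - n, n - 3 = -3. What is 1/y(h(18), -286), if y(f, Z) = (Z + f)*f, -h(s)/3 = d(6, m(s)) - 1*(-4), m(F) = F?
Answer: -1/17640 ≈ -5.6689e-5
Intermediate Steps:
n = 0 (n = 3 - 3 = 0)
p = -4 (p = -4 - 1*0 = -4 + 0 = -4)
d(M, x) = -4 - 5*M (d(M, x) = M*(-5) - 4 = -5*M - 4 = -4 - 5*M)
h(s) = 90 (h(s) = -3*((-4 - 5*6) - 1*(-4)) = -3*((-4 - 30) + 4) = -3*(-34 + 4) = -3*(-30) = 90)
y(f, Z) = f*(Z + f)
1/y(h(18), -286) = 1/(90*(-286 + 90)) = 1/(90*(-196)) = 1/(-17640) = -1/17640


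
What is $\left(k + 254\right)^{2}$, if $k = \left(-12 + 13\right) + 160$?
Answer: $172225$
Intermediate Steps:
$k = 161$ ($k = 1 + 160 = 161$)
$\left(k + 254\right)^{2} = \left(161 + 254\right)^{2} = 415^{2} = 172225$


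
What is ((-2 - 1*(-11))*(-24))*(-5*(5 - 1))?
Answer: 4320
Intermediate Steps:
((-2 - 1*(-11))*(-24))*(-5*(5 - 1)) = ((-2 + 11)*(-24))*(-5*4) = (9*(-24))*(-20) = -216*(-20) = 4320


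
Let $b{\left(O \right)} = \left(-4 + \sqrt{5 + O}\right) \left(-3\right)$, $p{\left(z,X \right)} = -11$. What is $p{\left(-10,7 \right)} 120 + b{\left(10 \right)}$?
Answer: $-1308 - 3 \sqrt{15} \approx -1319.6$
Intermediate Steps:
$b{\left(O \right)} = 12 - 3 \sqrt{5 + O}$
$p{\left(-10,7 \right)} 120 + b{\left(10 \right)} = \left(-11\right) 120 + \left(12 - 3 \sqrt{5 + 10}\right) = -1320 + \left(12 - 3 \sqrt{15}\right) = -1308 - 3 \sqrt{15}$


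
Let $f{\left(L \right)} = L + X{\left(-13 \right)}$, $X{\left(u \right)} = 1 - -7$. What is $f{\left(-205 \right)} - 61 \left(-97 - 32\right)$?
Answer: $7672$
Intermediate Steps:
$X{\left(u \right)} = 8$ ($X{\left(u \right)} = 1 + 7 = 8$)
$f{\left(L \right)} = 8 + L$ ($f{\left(L \right)} = L + 8 = 8 + L$)
$f{\left(-205 \right)} - 61 \left(-97 - 32\right) = \left(8 - 205\right) - 61 \left(-97 - 32\right) = -197 - 61 \left(-129\right) = -197 - -7869 = -197 + 7869 = 7672$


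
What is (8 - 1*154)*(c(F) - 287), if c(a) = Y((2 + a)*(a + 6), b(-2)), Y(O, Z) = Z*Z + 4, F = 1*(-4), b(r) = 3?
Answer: 40004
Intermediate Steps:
F = -4
Y(O, Z) = 4 + Z² (Y(O, Z) = Z² + 4 = 4 + Z²)
c(a) = 13 (c(a) = 4 + 3² = 4 + 9 = 13)
(8 - 1*154)*(c(F) - 287) = (8 - 1*154)*(13 - 287) = (8 - 154)*(-274) = -146*(-274) = 40004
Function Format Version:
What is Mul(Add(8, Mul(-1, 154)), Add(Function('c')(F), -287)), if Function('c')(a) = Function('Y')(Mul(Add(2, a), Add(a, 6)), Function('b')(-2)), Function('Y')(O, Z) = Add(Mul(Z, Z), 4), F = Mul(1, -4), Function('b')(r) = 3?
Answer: 40004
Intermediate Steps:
F = -4
Function('Y')(O, Z) = Add(4, Pow(Z, 2)) (Function('Y')(O, Z) = Add(Pow(Z, 2), 4) = Add(4, Pow(Z, 2)))
Function('c')(a) = 13 (Function('c')(a) = Add(4, Pow(3, 2)) = Add(4, 9) = 13)
Mul(Add(8, Mul(-1, 154)), Add(Function('c')(F), -287)) = Mul(Add(8, Mul(-1, 154)), Add(13, -287)) = Mul(Add(8, -154), -274) = Mul(-146, -274) = 40004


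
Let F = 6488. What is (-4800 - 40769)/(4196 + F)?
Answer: -45569/10684 ≈ -4.2652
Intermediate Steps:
(-4800 - 40769)/(4196 + F) = (-4800 - 40769)/(4196 + 6488) = -45569/10684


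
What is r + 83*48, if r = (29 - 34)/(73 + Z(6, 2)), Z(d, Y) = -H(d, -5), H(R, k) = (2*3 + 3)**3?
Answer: 2613509/656 ≈ 3984.0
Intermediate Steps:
H(R, k) = 729 (H(R, k) = (6 + 3)**3 = 9**3 = 729)
Z(d, Y) = -729 (Z(d, Y) = -1*729 = -729)
r = 5/656 (r = (29 - 34)/(73 - 729) = -5/(-656) = -5*(-1/656) = 5/656 ≈ 0.0076220)
r + 83*48 = 5/656 + 83*48 = 5/656 + 3984 = 2613509/656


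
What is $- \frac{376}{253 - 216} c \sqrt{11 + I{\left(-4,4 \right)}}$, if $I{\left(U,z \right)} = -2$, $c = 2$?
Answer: $- \frac{2256}{37} \approx -60.973$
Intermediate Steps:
$- \frac{376}{253 - 216} c \sqrt{11 + I{\left(-4,4 \right)}} = - \frac{376}{253 - 216} \cdot 2 \sqrt{11 - 2} = - \frac{376}{253 - 216} \cdot 2 \sqrt{9} = - \frac{376}{37} \cdot 2 \cdot 3 = \left(-376\right) \frac{1}{37} \cdot 6 = \left(- \frac{376}{37}\right) 6 = - \frac{2256}{37}$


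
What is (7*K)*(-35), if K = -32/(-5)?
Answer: -1568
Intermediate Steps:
K = 32/5 (K = -32*(-⅕) = 32/5 ≈ 6.4000)
(7*K)*(-35) = (7*(32/5))*(-35) = (224/5)*(-35) = -1568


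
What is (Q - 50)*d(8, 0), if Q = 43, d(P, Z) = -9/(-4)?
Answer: -63/4 ≈ -15.750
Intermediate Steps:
d(P, Z) = 9/4 (d(P, Z) = -9*(-¼) = 9/4)
(Q - 50)*d(8, 0) = (43 - 50)*(9/4) = -7*9/4 = -63/4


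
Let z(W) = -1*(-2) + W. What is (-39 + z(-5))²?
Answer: 1764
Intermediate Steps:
z(W) = 2 + W
(-39 + z(-5))² = (-39 + (2 - 5))² = (-39 - 3)² = (-42)² = 1764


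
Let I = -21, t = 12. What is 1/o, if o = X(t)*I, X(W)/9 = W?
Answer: -1/2268 ≈ -0.00044092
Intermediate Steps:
X(W) = 9*W
o = -2268 (o = (9*12)*(-21) = 108*(-21) = -2268)
1/o = 1/(-2268) = -1/2268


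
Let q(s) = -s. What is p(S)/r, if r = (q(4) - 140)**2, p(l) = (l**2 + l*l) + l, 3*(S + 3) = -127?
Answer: 4573/23328 ≈ 0.19603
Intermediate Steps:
S = -136/3 (S = -3 + (1/3)*(-127) = -3 - 127/3 = -136/3 ≈ -45.333)
p(l) = l + 2*l**2 (p(l) = (l**2 + l**2) + l = 2*l**2 + l = l + 2*l**2)
r = 20736 (r = (-1*4 - 140)**2 = (-4 - 140)**2 = (-144)**2 = 20736)
p(S)/r = -136*(1 + 2*(-136/3))/3/20736 = -136*(1 - 272/3)/3*(1/20736) = -136/3*(-269/3)*(1/20736) = (36584/9)*(1/20736) = 4573/23328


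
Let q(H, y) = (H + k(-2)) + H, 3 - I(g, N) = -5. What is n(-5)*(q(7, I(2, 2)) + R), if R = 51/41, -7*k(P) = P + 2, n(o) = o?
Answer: -3125/41 ≈ -76.219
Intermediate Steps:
I(g, N) = 8 (I(g, N) = 3 - 1*(-5) = 3 + 5 = 8)
k(P) = -2/7 - P/7 (k(P) = -(P + 2)/7 = -(2 + P)/7 = -2/7 - P/7)
R = 51/41 (R = 51*(1/41) = 51/41 ≈ 1.2439)
q(H, y) = 2*H (q(H, y) = (H + (-2/7 - 1/7*(-2))) + H = (H + (-2/7 + 2/7)) + H = (H + 0) + H = H + H = 2*H)
n(-5)*(q(7, I(2, 2)) + R) = -5*(2*7 + 51/41) = -5*(14 + 51/41) = -5*625/41 = -3125/41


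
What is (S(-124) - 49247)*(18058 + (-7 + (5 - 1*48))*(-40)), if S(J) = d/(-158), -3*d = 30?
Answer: -78035809464/79 ≈ -9.8780e+8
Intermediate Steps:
d = -10 (d = -⅓*30 = -10)
S(J) = 5/79 (S(J) = -10/(-158) = -10*(-1/158) = 5/79)
(S(-124) - 49247)*(18058 + (-7 + (5 - 1*48))*(-40)) = (5/79 - 49247)*(18058 + (-7 + (5 - 1*48))*(-40)) = -3890508*(18058 + (-7 + (5 - 48))*(-40))/79 = -3890508*(18058 + (-7 - 43)*(-40))/79 = -3890508*(18058 - 50*(-40))/79 = -3890508*(18058 + 2000)/79 = -3890508/79*20058 = -78035809464/79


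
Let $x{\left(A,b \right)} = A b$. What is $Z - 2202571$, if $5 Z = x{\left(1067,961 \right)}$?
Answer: $- \frac{9987468}{5} \approx -1.9975 \cdot 10^{6}$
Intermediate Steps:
$Z = \frac{1025387}{5}$ ($Z = \frac{1067 \cdot 961}{5} = \frac{1}{5} \cdot 1025387 = \frac{1025387}{5} \approx 2.0508 \cdot 10^{5}$)
$Z - 2202571 = \frac{1025387}{5} - 2202571 = - \frac{9987468}{5}$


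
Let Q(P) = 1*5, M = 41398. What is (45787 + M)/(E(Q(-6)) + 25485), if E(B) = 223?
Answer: 87185/25708 ≈ 3.3914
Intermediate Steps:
Q(P) = 5
(45787 + M)/(E(Q(-6)) + 25485) = (45787 + 41398)/(223 + 25485) = 87185/25708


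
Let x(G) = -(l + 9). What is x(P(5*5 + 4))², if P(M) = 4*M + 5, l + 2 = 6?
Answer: 169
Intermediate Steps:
l = 4 (l = -2 + 6 = 4)
P(M) = 5 + 4*M
x(G) = -13 (x(G) = -(4 + 9) = -1*13 = -13)
x(P(5*5 + 4))² = (-13)² = 169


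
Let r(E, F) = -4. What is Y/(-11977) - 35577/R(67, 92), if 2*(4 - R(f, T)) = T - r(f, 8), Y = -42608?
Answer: 427980481/526988 ≈ 812.13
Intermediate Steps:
R(f, T) = 2 - T/2 (R(f, T) = 4 - (T - 1*(-4))/2 = 4 - (T + 4)/2 = 4 - (4 + T)/2 = 4 + (-2 - T/2) = 2 - T/2)
Y/(-11977) - 35577/R(67, 92) = -42608/(-11977) - 35577/(2 - 1/2*92) = -42608*(-1/11977) - 35577/(2 - 46) = 42608/11977 - 35577/(-44) = 42608/11977 - 35577*(-1/44) = 42608/11977 + 35577/44 = 427980481/526988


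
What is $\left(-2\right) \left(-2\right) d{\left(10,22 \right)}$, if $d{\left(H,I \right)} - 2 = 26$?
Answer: $112$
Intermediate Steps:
$d{\left(H,I \right)} = 28$ ($d{\left(H,I \right)} = 2 + 26 = 28$)
$\left(-2\right) \left(-2\right) d{\left(10,22 \right)} = \left(-2\right) \left(-2\right) 28 = 4 \cdot 28 = 112$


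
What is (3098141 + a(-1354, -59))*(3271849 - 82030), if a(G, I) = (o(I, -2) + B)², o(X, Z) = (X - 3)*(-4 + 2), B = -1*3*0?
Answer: 9931555683423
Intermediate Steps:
B = 0 (B = -3*0 = 0)
o(X, Z) = 6 - 2*X (o(X, Z) = (-3 + X)*(-2) = 6 - 2*X)
a(G, I) = (6 - 2*I)² (a(G, I) = ((6 - 2*I) + 0)² = (6 - 2*I)²)
(3098141 + a(-1354, -59))*(3271849 - 82030) = (3098141 + 4*(-3 - 59)²)*(3271849 - 82030) = (3098141 + 4*(-62)²)*3189819 = (3098141 + 4*3844)*3189819 = (3098141 + 15376)*3189819 = 3113517*3189819 = 9931555683423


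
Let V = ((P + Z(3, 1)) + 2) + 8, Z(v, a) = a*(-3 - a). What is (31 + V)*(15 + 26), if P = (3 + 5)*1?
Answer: 1845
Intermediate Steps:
P = 8 (P = 8*1 = 8)
V = 14 (V = ((8 - 1*1*(3 + 1)) + 2) + 8 = ((8 - 1*1*4) + 2) + 8 = ((8 - 4) + 2) + 8 = (4 + 2) + 8 = 6 + 8 = 14)
(31 + V)*(15 + 26) = (31 + 14)*(15 + 26) = 45*41 = 1845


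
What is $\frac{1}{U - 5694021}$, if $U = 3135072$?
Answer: $- \frac{1}{2558949} \approx -3.9079 \cdot 10^{-7}$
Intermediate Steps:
$\frac{1}{U - 5694021} = \frac{1}{3135072 - 5694021} = \frac{1}{-2558949} = - \frac{1}{2558949}$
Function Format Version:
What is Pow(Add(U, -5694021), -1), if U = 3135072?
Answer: Rational(-1, 2558949) ≈ -3.9079e-7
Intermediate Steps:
Pow(Add(U, -5694021), -1) = Pow(Add(3135072, -5694021), -1) = Pow(-2558949, -1) = Rational(-1, 2558949)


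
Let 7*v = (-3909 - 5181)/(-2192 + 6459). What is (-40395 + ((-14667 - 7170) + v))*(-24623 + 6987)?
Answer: 32782091285928/29869 ≈ 1.0975e+9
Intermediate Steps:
v = -9090/29869 (v = ((-3909 - 5181)/(-2192 + 6459))/7 = (-9090/4267)/7 = (-9090*1/4267)/7 = (⅐)*(-9090/4267) = -9090/29869 ≈ -0.30433)
(-40395 + ((-14667 - 7170) + v))*(-24623 + 6987) = (-40395 + ((-14667 - 7170) - 9090/29869))*(-24623 + 6987) = (-40395 + (-21837 - 9090/29869))*(-17636) = (-40395 - 652258443/29869)*(-17636) = -1858816698/29869*(-17636) = 32782091285928/29869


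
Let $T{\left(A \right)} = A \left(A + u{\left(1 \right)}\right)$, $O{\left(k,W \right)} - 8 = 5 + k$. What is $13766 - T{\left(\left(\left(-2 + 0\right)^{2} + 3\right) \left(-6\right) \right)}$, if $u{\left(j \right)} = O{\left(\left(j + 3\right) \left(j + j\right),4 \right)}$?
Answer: $12884$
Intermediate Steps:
$O{\left(k,W \right)} = 13 + k$ ($O{\left(k,W \right)} = 8 + \left(5 + k\right) = 13 + k$)
$u{\left(j \right)} = 13 + 2 j \left(3 + j\right)$ ($u{\left(j \right)} = 13 + \left(j + 3\right) \left(j + j\right) = 13 + \left(3 + j\right) 2 j = 13 + 2 j \left(3 + j\right)$)
$T{\left(A \right)} = A \left(21 + A\right)$ ($T{\left(A \right)} = A \left(A + \left(13 + 2 \cdot 1 \left(3 + 1\right)\right)\right) = A \left(A + \left(13 + 2 \cdot 1 \cdot 4\right)\right) = A \left(A + \left(13 + 8\right)\right) = A \left(A + 21\right) = A \left(21 + A\right)$)
$13766 - T{\left(\left(\left(-2 + 0\right)^{2} + 3\right) \left(-6\right) \right)} = 13766 - \left(\left(-2 + 0\right)^{2} + 3\right) \left(-6\right) \left(21 + \left(\left(-2 + 0\right)^{2} + 3\right) \left(-6\right)\right) = 13766 - \left(\left(-2\right)^{2} + 3\right) \left(-6\right) \left(21 + \left(\left(-2\right)^{2} + 3\right) \left(-6\right)\right) = 13766 - \left(4 + 3\right) \left(-6\right) \left(21 + \left(4 + 3\right) \left(-6\right)\right) = 13766 - 7 \left(-6\right) \left(21 + 7 \left(-6\right)\right) = 13766 - - 42 \left(21 - 42\right) = 13766 - \left(-42\right) \left(-21\right) = 13766 - 882 = 12884$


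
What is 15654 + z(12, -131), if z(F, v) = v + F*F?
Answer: 15667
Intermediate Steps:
z(F, v) = v + F²
15654 + z(12, -131) = 15654 + (-131 + 12²) = 15654 + (-131 + 144) = 15654 + 13 = 15667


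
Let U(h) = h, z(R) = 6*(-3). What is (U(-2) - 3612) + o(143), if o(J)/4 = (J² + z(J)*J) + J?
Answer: 68458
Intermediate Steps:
z(R) = -18
o(J) = -68*J + 4*J² (o(J) = 4*((J² - 18*J) + J) = 4*(J² - 17*J) = -68*J + 4*J²)
(U(-2) - 3612) + o(143) = (-2 - 3612) + 4*143*(-17 + 143) = -3614 + 4*143*126 = -3614 + 72072 = 68458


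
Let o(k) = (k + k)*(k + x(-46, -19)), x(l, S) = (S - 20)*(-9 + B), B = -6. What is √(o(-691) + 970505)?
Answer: √1116997 ≈ 1056.9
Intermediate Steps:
x(l, S) = 300 - 15*S (x(l, S) = (S - 20)*(-9 - 6) = (-20 + S)*(-15) = 300 - 15*S)
o(k) = 2*k*(585 + k) (o(k) = (k + k)*(k + (300 - 15*(-19))) = (2*k)*(k + (300 + 285)) = (2*k)*(k + 585) = (2*k)*(585 + k) = 2*k*(585 + k))
√(o(-691) + 970505) = √(2*(-691)*(585 - 691) + 970505) = √(2*(-691)*(-106) + 970505) = √(146492 + 970505) = √1116997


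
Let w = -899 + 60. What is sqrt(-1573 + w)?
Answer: 6*I*sqrt(67) ≈ 49.112*I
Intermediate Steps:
w = -839
sqrt(-1573 + w) = sqrt(-1573 - 839) = sqrt(-2412) = 6*I*sqrt(67)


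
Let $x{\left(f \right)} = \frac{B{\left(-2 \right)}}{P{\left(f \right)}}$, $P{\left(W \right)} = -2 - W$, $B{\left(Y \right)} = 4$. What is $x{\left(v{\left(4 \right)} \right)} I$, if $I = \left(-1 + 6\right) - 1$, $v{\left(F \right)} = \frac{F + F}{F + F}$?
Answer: $- \frac{16}{3} \approx -5.3333$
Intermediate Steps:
$v{\left(F \right)} = 1$ ($v{\left(F \right)} = \frac{2 F}{2 F} = 2 F \frac{1}{2 F} = 1$)
$I = 4$ ($I = 5 - 1 = 4$)
$x{\left(f \right)} = \frac{4}{-2 - f}$
$x{\left(v{\left(4 \right)} \right)} I = - \frac{4}{2 + 1} \cdot 4 = - \frac{4}{3} \cdot 4 = \left(-4\right) \frac{1}{3} \cdot 4 = \left(- \frac{4}{3}\right) 4 = - \frac{16}{3}$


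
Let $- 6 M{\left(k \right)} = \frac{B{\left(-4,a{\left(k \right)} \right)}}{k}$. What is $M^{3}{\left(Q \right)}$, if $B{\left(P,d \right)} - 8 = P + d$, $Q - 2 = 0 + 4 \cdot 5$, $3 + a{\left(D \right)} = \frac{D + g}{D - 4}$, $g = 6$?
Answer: $- \frac{12167}{1676676672} \approx -7.2566 \cdot 10^{-6}$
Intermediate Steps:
$a{\left(D \right)} = -3 + \frac{6 + D}{-4 + D}$ ($a{\left(D \right)} = -3 + \frac{D + 6}{D - 4} = -3 + \frac{6 + D}{-4 + D}$)
$Q = 22$ ($Q = 2 + \left(0 + 4 \cdot 5\right) = 2 + \left(0 + 20\right) = 2 + 20 = 22$)
$B{\left(P,d \right)} = 8 + P + d$ ($B{\left(P,d \right)} = 8 + \left(P + d\right) = 8 + P + d$)
$M{\left(k \right)} = - \frac{4 + \frac{2 \left(9 - k\right)}{-4 + k}}{6 k}$ ($M{\left(k \right)} = - \frac{\left(8 - 4 + \frac{2 \left(9 - k\right)}{-4 + k}\right) \frac{1}{k}}{6} = - \frac{\left(4 + \frac{2 \left(9 - k\right)}{-4 + k}\right) \frac{1}{k}}{6} = - \frac{\frac{1}{k} \left(4 + \frac{2 \left(9 - k\right)}{-4 + k}\right)}{6} = - \frac{4 + \frac{2 \left(9 - k\right)}{-4 + k}}{6 k}$)
$M^{3}{\left(Q \right)} = \left(\frac{-1 - 22}{3 \cdot 22 \left(-4 + 22\right)}\right)^{3} = \left(\frac{1}{3} \cdot \frac{1}{22} \cdot \frac{1}{18} \left(-1 - 22\right)\right)^{3} = \left(\frac{1}{3} \cdot \frac{1}{22} \cdot \frac{1}{18} \left(-23\right)\right)^{3} = \left(- \frac{23}{1188}\right)^{3} = - \frac{12167}{1676676672}$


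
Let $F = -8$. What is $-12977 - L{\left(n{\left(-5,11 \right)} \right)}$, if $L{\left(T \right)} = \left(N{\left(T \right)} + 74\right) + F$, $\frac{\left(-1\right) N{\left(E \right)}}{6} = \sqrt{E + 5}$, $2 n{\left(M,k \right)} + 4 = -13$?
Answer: $-13043 + 3 i \sqrt{14} \approx -13043.0 + 11.225 i$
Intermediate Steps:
$n{\left(M,k \right)} = - \frac{17}{2}$ ($n{\left(M,k \right)} = -2 + \frac{1}{2} \left(-13\right) = -2 - \frac{13}{2} = - \frac{17}{2}$)
$N{\left(E \right)} = - 6 \sqrt{5 + E}$ ($N{\left(E \right)} = - 6 \sqrt{E + 5} = - 6 \sqrt{5 + E}$)
$L{\left(T \right)} = 66 - 6 \sqrt{5 + T}$ ($L{\left(T \right)} = \left(- 6 \sqrt{5 + T} + 74\right) - 8 = \left(74 - 6 \sqrt{5 + T}\right) - 8 = 66 - 6 \sqrt{5 + T}$)
$-12977 - L{\left(n{\left(-5,11 \right)} \right)} = -12977 - \left(66 - 6 \sqrt{5 - \frac{17}{2}}\right) = -12977 - \left(66 - 6 \sqrt{- \frac{7}{2}}\right) = -12977 - \left(66 - 6 \frac{i \sqrt{14}}{2}\right) = -12977 - \left(66 - 3 i \sqrt{14}\right) = -13043 + 3 i \sqrt{14}$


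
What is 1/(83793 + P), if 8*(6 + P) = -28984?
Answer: 1/80164 ≈ 1.2474e-5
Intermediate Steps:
P = -3629 (P = -6 + (1/8)*(-28984) = -6 - 3623 = -3629)
1/(83793 + P) = 1/(83793 - 3629) = 1/80164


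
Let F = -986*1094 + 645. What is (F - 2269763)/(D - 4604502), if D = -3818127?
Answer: 1115934/2807543 ≈ 0.39748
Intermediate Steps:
F = -1078039 (F = -1078684 + 645 = -1078039)
(F - 2269763)/(D - 4604502) = (-1078039 - 2269763)/(-3818127 - 4604502) = -3347802/(-8422629) = -3347802*(-1/8422629) = 1115934/2807543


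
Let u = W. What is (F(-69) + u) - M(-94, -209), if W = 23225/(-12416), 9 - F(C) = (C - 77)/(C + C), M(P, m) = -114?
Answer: 102865699/856704 ≈ 120.07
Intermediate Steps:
F(C) = 9 - (-77 + C)/(2*C) (F(C) = 9 - (C - 77)/(C + C) = 9 - (-77 + C)/(2*C))
W = -23225/12416 (W = 23225*(-1/12416) = -23225/12416 ≈ -1.8706)
u = -23225/12416 ≈ -1.8706
(F(-69) + u) - M(-94, -209) = ((½)*(77 + 17*(-69))/(-69) - 23225/12416) - 1*(-114) = ((½)*(-1/69)*(77 - 1173) - 23225/12416) + 114 = ((½)*(-1/69)*(-1096) - 23225/12416) + 114 = (548/69 - 23225/12416) + 114 = 5201443/856704 + 114 = 102865699/856704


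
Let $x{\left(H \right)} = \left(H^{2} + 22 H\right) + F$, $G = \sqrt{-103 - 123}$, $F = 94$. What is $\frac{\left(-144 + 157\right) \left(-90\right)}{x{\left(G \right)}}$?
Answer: $\frac{1755}{1441} + \frac{585 i \sqrt{226}}{2882} \approx 1.2179 + 3.0515 i$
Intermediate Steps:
$G = i \sqrt{226}$ ($G = \sqrt{-226} = i \sqrt{226} \approx 15.033 i$)
$x{\left(H \right)} = 94 + H^{2} + 22 H$ ($x{\left(H \right)} = \left(H^{2} + 22 H\right) + 94 = 94 + H^{2} + 22 H$)
$\frac{\left(-144 + 157\right) \left(-90\right)}{x{\left(G \right)}} = \frac{\left(-144 + 157\right) \left(-90\right)}{94 + \left(i \sqrt{226}\right)^{2} + 22 i \sqrt{226}} = \frac{13 \left(-90\right)}{94 - 226 + 22 i \sqrt{226}} = - \frac{1170}{-132 + 22 i \sqrt{226}}$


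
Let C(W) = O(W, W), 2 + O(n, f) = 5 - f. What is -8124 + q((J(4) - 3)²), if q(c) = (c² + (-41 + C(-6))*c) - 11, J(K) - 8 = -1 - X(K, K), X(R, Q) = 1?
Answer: -8342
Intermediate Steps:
O(n, f) = 3 - f (O(n, f) = -2 + (5 - f) = 3 - f)
C(W) = 3 - W
J(K) = 6 (J(K) = 8 + (-1 - 1*1) = 8 + (-1 - 1) = 8 - 2 = 6)
q(c) = -11 + c² - 32*c (q(c) = (c² + (-41 + (3 - 1*(-6)))*c) - 11 = (c² + (-41 + (3 + 6))*c) - 11 = (c² + (-41 + 9)*c) - 11 = (c² - 32*c) - 11 = -11 + c² - 32*c)
-8124 + q((J(4) - 3)²) = -8124 + (-11 + ((6 - 3)²)² - 32*(6 - 3)²) = -8124 + (-11 + (3²)² - 32*3²) = -8124 + (-11 + 9² - 32*9) = -8124 + (-11 + 81 - 288) = -8124 - 218 = -8342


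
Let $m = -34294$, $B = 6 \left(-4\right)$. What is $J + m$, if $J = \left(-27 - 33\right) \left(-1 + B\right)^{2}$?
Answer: $-71794$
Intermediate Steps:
$B = -24$
$J = -37500$ ($J = \left(-27 - 33\right) \left(-1 - 24\right)^{2} = - 60 \left(-25\right)^{2} = \left(-60\right) 625 = -37500$)
$J + m = -37500 - 34294 = -71794$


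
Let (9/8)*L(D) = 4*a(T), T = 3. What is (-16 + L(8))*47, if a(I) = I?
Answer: -752/3 ≈ -250.67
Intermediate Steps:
L(D) = 32/3 (L(D) = 8*(4*3)/9 = (8/9)*12 = 32/3)
(-16 + L(8))*47 = (-16 + 32/3)*47 = -16/3*47 = -752/3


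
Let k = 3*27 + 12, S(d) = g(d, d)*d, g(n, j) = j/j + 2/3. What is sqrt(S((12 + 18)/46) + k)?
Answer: 2*sqrt(12443)/23 ≈ 9.6998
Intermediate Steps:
g(n, j) = 5/3 (g(n, j) = 1 + 2*(1/3) = 1 + 2/3 = 5/3)
S(d) = 5*d/3
k = 93 (k = 81 + 12 = 93)
sqrt(S((12 + 18)/46) + k) = sqrt(5*((12 + 18)/46)/3 + 93) = sqrt(5*(30*(1/46))/3 + 93) = sqrt((5/3)*(15/23) + 93) = sqrt(25/23 + 93) = sqrt(2164/23) = 2*sqrt(12443)/23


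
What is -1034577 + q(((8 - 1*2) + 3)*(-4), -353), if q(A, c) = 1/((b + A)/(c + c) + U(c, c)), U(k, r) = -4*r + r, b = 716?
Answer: -386401059646/373487 ≈ -1.0346e+6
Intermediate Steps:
U(k, r) = -3*r
q(A, c) = 1/(-3*c + (716 + A)/(2*c)) (q(A, c) = 1/((716 + A)/(c + c) - 3*c) = 1/((716 + A)/((2*c)) - 3*c) = 1/((716 + A)*(1/(2*c)) - 3*c) = 1/((716 + A)/(2*c) - 3*c) = 1/(-3*c + (716 + A)/(2*c)))
-1034577 + q(((8 - 1*2) + 3)*(-4), -353) = -1034577 + 2*(-353)/(716 + ((8 - 1*2) + 3)*(-4) - 6*(-353)²) = -1034577 + 2*(-353)/(716 + ((8 - 2) + 3)*(-4) - 6*124609) = -1034577 + 2*(-353)/(716 + (6 + 3)*(-4) - 747654) = -1034577 + 2*(-353)/(716 + 9*(-4) - 747654) = -1034577 + 2*(-353)/(716 - 36 - 747654) = -1034577 + 2*(-353)/(-746974) = -1034577 + 2*(-353)*(-1/746974) = -1034577 + 353/373487 = -386401059646/373487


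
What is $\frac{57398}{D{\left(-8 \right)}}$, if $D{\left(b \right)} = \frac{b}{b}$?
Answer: $57398$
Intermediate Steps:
$D{\left(b \right)} = 1$
$\frac{57398}{D{\left(-8 \right)}} = \frac{57398}{1} = 57398 \cdot 1 = 57398$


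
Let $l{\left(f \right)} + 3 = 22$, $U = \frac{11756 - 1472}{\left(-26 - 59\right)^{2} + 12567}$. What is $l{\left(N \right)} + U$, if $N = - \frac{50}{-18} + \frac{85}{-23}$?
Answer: $\frac{96583}{4948} \approx 19.52$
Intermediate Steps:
$N = - \frac{190}{207}$ ($N = \left(-50\right) \left(- \frac{1}{18}\right) + 85 \left(- \frac{1}{23}\right) = \frac{25}{9} - \frac{85}{23} = - \frac{190}{207} \approx -0.91787$)
$U = \frac{2571}{4948}$ ($U = \frac{10284}{\left(-85\right)^{2} + 12567} = \frac{10284}{7225 + 12567} = \frac{10284}{19792} = 10284 \cdot \frac{1}{19792} = \frac{2571}{4948} \approx 0.5196$)
$l{\left(f \right)} = 19$ ($l{\left(f \right)} = -3 + 22 = 19$)
$l{\left(N \right)} + U = 19 + \frac{2571}{4948} = \frac{96583}{4948}$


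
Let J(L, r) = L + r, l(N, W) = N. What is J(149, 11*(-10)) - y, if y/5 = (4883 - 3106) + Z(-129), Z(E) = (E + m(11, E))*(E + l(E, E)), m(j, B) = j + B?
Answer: -327476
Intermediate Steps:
m(j, B) = B + j
Z(E) = 2*E*(11 + 2*E) (Z(E) = (E + (E + 11))*(E + E) = (E + (11 + E))*(2*E) = (11 + 2*E)*(2*E) = 2*E*(11 + 2*E))
y = 327515 (y = 5*((4883 - 3106) + 2*(-129)*(11 + 2*(-129))) = 5*(1777 + 2*(-129)*(11 - 258)) = 5*(1777 + 2*(-129)*(-247)) = 5*(1777 + 63726) = 5*65503 = 327515)
J(149, 11*(-10)) - y = (149 + 11*(-10)) - 1*327515 = (149 - 110) - 327515 = 39 - 327515 = -327476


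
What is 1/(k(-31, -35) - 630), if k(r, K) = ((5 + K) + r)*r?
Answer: 1/1261 ≈ 0.00079302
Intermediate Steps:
k(r, K) = r*(5 + K + r) (k(r, K) = (5 + K + r)*r = r*(5 + K + r))
1/(k(-31, -35) - 630) = 1/(-31*(5 - 35 - 31) - 630) = 1/(-31*(-61) - 630) = 1/(1891 - 630) = 1/1261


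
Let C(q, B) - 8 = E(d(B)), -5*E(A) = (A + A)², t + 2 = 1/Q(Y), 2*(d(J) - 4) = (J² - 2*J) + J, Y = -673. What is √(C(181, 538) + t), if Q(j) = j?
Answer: I*√189032860752731895/3365 ≈ 1.2921e+5*I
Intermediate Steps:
d(J) = 4 + J²/2 - J/2 (d(J) = 4 + ((J² - 2*J) + J)/2 = 4 + (J² - J)/2 = 4 + (J²/2 - J/2) = 4 + J²/2 - J/2)
t = -1347/673 (t = -2 + 1/(-673) = -2 - 1/673 = -1347/673 ≈ -2.0015)
E(A) = -4*A²/5 (E(A) = -(A + A)²/5 = -4*A²/5)
C(q, B) = 8 - 4*(4 + B²/2 - B/2)²/5
√(C(181, 538) + t) = √((8 - (8 + 538² - 1*538)²/5) - 1347/673) = √((8 - (8 + 289444 - 538)²/5) - 1347/673) = √((8 - ⅕*288914²) - 1347/673) = √((8 - ⅕*83471299396) - 1347/673) = √((8 - 83471299396/5) - 1347/673) = √(-83471299356/5 - 1347/673) = √(-56176184473323/3365) = I*√189032860752731895/3365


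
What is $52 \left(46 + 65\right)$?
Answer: $5772$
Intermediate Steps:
$52 \left(46 + 65\right) = 52 \cdot 111 = 5772$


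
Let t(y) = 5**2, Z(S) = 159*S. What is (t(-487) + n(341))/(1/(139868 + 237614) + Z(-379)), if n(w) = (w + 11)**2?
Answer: -46780966778/22747442801 ≈ -2.0565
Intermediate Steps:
t(y) = 25
n(w) = (11 + w)**2
(t(-487) + n(341))/(1/(139868 + 237614) + Z(-379)) = (25 + (11 + 341)**2)/(1/(139868 + 237614) + 159*(-379)) = (25 + 352**2)/(1/377482 - 60261) = (25 + 123904)/(1/377482 - 60261) = 123929/(-22747442801/377482) = 123929*(-377482/22747442801) = -46780966778/22747442801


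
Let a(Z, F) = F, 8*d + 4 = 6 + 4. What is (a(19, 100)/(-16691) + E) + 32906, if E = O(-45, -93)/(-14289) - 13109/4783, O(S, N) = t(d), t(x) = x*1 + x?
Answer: 25022583899653821/760489662878 ≈ 32903.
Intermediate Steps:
d = 3/4 (d = -1/2 + (6 + 4)/8 = -1/2 + (1/8)*10 = -1/2 + 5/4 = 3/4 ≈ 0.75000)
t(x) = 2*x (t(x) = x + x = 2*x)
O(S, N) = 3/2 (O(S, N) = 2*(3/4) = 3/2)
E = -124881117/45562858 (E = (3/2)/(-14289) - 13109/4783 = (3/2)*(-1/14289) - 13109*1/4783 = -1/9526 - 13109/4783 = -124881117/45562858 ≈ -2.7409)
(a(19, 100)/(-16691) + E) + 32906 = (100/(-16691) - 124881117/45562858) + 32906 = (100*(-1/16691) - 124881117/45562858) + 32906 = (-100/16691 - 124881117/45562858) + 32906 = -2088947009647/760489662878 + 32906 = 25022583899653821/760489662878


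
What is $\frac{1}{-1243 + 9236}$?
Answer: $\frac{1}{7993} \approx 0.00012511$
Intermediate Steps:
$\frac{1}{-1243 + 9236} = \frac{1}{7993}$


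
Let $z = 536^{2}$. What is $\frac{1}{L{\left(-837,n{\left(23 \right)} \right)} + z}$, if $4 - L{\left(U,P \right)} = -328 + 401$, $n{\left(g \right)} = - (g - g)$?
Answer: $\frac{1}{287227} \approx 3.4816 \cdot 10^{-6}$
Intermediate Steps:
$n{\left(g \right)} = 0$ ($n{\left(g \right)} = \left(-1\right) 0 = 0$)
$L{\left(U,P \right)} = -69$ ($L{\left(U,P \right)} = 4 - \left(-328 + 401\right) = 4 - 73 = -69$)
$z = 287296$
$\frac{1}{L{\left(-837,n{\left(23 \right)} \right)} + z} = \frac{1}{-69 + 287296} = \frac{1}{287227}$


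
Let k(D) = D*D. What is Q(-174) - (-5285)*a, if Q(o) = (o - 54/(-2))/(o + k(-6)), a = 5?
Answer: 1215599/46 ≈ 26426.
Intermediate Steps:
k(D) = D²
Q(o) = (27 + o)/(36 + o) (Q(o) = (o - 54/(-2))/(o + (-6)²) = (o - 54*(-½))/(o + 36) = (o + 27)/(36 + o) = (27 + o)/(36 + o))
Q(-174) - (-5285)*a = (27 - 174)/(36 - 174) - (-5285)*5 = -147/(-138) - 1*(-26425) = -1/138*(-147) + 26425 = 49/46 + 26425 = 1215599/46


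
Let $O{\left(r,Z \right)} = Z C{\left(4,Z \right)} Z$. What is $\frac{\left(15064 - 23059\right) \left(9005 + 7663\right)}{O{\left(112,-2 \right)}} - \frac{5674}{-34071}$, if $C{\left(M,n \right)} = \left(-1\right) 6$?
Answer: $\frac{378360340253}{68142} \approx 5.5525 \cdot 10^{6}$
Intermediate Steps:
$C{\left(M,n \right)} = -6$
$O{\left(r,Z \right)} = - 6 Z^{2}$ ($O{\left(r,Z \right)} = Z \left(-6\right) Z = - 6 Z Z = - 6 Z^{2}$)
$\frac{\left(15064 - 23059\right) \left(9005 + 7663\right)}{O{\left(112,-2 \right)}} - \frac{5674}{-34071} = \frac{\left(15064 - 23059\right) \left(9005 + 7663\right)}{\left(-6\right) \left(-2\right)^{2}} - \frac{5674}{-34071} = \frac{\left(-7995\right) 16668}{\left(-6\right) 4} - - \frac{5674}{34071} = - \frac{133260660}{-24} + \frac{5674}{34071} = \left(-133260660\right) \left(- \frac{1}{24}\right) + \frac{5674}{34071} = \frac{11105055}{2} + \frac{5674}{34071} = \frac{378360340253}{68142}$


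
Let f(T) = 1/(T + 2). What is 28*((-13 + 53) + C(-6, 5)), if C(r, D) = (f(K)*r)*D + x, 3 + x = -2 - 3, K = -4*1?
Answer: 1316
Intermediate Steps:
K = -4
f(T) = 1/(2 + T)
x = -8 (x = -3 + (-2 - 3) = -3 - 5 = -8)
C(r, D) = -8 - D*r/2 (C(r, D) = (r/(2 - 4))*D - 8 = (r/(-2))*D - 8 = (-r/2)*D - 8 = -D*r/2 - 8 = -8 - D*r/2)
28*((-13 + 53) + C(-6, 5)) = 28*((-13 + 53) + (-8 - ½*5*(-6))) = 28*(40 + (-8 + 15)) = 28*(40 + 7) = 28*47 = 1316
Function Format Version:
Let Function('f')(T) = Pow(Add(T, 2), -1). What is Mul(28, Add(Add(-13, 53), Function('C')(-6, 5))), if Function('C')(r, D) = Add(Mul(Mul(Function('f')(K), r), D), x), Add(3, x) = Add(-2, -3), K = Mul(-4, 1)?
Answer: 1316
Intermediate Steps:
K = -4
Function('f')(T) = Pow(Add(2, T), -1)
x = -8 (x = Add(-3, Add(-2, -3)) = Add(-3, -5) = -8)
Function('C')(r, D) = Add(-8, Mul(Rational(-1, 2), D, r)) (Function('C')(r, D) = Add(Mul(Mul(Pow(Add(2, -4), -1), r), D), -8) = Add(Mul(Mul(Pow(-2, -1), r), D), -8) = Add(Mul(Mul(Rational(-1, 2), r), D), -8) = Add(Mul(Rational(-1, 2), D, r), -8) = Add(-8, Mul(Rational(-1, 2), D, r)))
Mul(28, Add(Add(-13, 53), Function('C')(-6, 5))) = Mul(28, Add(Add(-13, 53), Add(-8, Mul(Rational(-1, 2), 5, -6)))) = Mul(28, Add(40, Add(-8, 15))) = Mul(28, Add(40, 7)) = Mul(28, 47) = 1316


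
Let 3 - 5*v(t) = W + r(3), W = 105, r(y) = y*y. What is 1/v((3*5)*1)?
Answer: -5/111 ≈ -0.045045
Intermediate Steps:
r(y) = y**2
v(t) = -111/5 (v(t) = 3/5 - (105 + 3**2)/5 = 3/5 - (105 + 9)/5 = 3/5 - 1/5*114 = 3/5 - 114/5 = -111/5)
1/v((3*5)*1) = 1/(-111/5) = -5/111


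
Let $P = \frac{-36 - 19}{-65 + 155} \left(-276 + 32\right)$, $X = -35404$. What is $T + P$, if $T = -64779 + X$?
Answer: $- \frac{900305}{9} \approx -1.0003 \cdot 10^{5}$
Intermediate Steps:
$P = \frac{1342}{9}$ ($P = - \frac{55}{90} \left(-244\right) = \left(-55\right) \frac{1}{90} \left(-244\right) = \left(- \frac{11}{18}\right) \left(-244\right) = \frac{1342}{9} \approx 149.11$)
$T = -100183$ ($T = -64779 - 35404 = -100183$)
$T + P = -100183 + \frac{1342}{9} = - \frac{900305}{9}$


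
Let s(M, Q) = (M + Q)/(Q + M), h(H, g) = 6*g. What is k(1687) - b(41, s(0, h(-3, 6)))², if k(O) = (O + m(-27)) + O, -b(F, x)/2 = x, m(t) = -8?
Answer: 3362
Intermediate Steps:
s(M, Q) = 1 (s(M, Q) = (M + Q)/(M + Q) = 1)
b(F, x) = -2*x
k(O) = -8 + 2*O (k(O) = (O - 8) + O = (-8 + O) + O = -8 + 2*O)
k(1687) - b(41, s(0, h(-3, 6)))² = (-8 + 2*1687) - (-2*1)² = (-8 + 3374) - 1*(-2)² = 3366 - 1*4 = 3366 - 4 = 3362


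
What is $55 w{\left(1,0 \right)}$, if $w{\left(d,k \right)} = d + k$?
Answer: $55$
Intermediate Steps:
$55 w{\left(1,0 \right)} = 55 \left(1 + 0\right) = 55 \cdot 1 = 55$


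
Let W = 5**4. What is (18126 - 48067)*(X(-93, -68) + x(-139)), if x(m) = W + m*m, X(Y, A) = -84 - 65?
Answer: -592741977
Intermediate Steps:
W = 625
X(Y, A) = -149
x(m) = 625 + m**2 (x(m) = 625 + m*m = 625 + m**2)
(18126 - 48067)*(X(-93, -68) + x(-139)) = (18126 - 48067)*(-149 + (625 + (-139)**2)) = -29941*(-149 + (625 + 19321)) = -29941*(-149 + 19946) = -29941*19797 = -592741977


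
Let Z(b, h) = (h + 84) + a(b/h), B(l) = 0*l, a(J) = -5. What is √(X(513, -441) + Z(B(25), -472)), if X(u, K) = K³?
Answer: I*√85766514 ≈ 9261.0*I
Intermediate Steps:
B(l) = 0
Z(b, h) = 79 + h (Z(b, h) = (h + 84) - 5 = (84 + h) - 5 = 79 + h)
√(X(513, -441) + Z(B(25), -472)) = √((-441)³ + (79 - 472)) = √(-85766121 - 393) = √(-85766514) = I*√85766514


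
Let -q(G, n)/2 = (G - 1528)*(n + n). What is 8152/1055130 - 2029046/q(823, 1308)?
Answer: -35180636081/64865171880 ≈ -0.54237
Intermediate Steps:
q(G, n) = -4*n*(-1528 + G) (q(G, n) = -2*(G - 1528)*(n + n) = -2*(-1528 + G)*2*n = -4*n*(-1528 + G))
8152/1055130 - 2029046/q(823, 1308) = 8152/1055130 - 2029046*1/(5232*(1528 - 1*823)) = 8152*(1/1055130) - 2029046*1/(5232*(1528 - 823)) = 4076/527565 - 2029046/(4*1308*705) = 4076/527565 - 2029046/3688560 = 4076/527565 - 2029046*1/3688560 = 4076/527565 - 1014523/1844280 = -35180636081/64865171880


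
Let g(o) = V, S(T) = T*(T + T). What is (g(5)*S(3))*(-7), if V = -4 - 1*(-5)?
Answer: -126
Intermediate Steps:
V = 1 (V = -4 + 5 = 1)
S(T) = 2*T² (S(T) = T*(2*T) = 2*T²)
g(o) = 1
(g(5)*S(3))*(-7) = (1*(2*3²))*(-7) = (1*(2*9))*(-7) = (1*18)*(-7) = 18*(-7) = -126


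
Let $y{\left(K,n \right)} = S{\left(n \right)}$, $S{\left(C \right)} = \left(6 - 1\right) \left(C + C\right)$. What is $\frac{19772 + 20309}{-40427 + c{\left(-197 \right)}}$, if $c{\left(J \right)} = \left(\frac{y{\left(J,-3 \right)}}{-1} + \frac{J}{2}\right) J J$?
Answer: $- \frac{80162}{5397687} \approx -0.014851$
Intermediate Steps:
$S{\left(C \right)} = 10 C$ ($S{\left(C \right)} = 5 \cdot 2 C = 10 C$)
$y{\left(K,n \right)} = 10 n$
$c{\left(J \right)} = J^{2} \left(30 + \frac{J}{2}\right)$ ($c{\left(J \right)} = \left(\frac{10 \left(-3\right)}{-1} + \frac{J}{2}\right) J J = \left(\left(-30\right) \left(-1\right) + J \frac{1}{2}\right) J J = \left(30 + \frac{J}{2}\right) J J = J \left(30 + \frac{J}{2}\right) J = J^{2} \left(30 + \frac{J}{2}\right)$)
$\frac{19772 + 20309}{-40427 + c{\left(-197 \right)}} = \frac{19772 + 20309}{-40427 + \frac{\left(-197\right)^{2} \left(60 - 197\right)}{2}} = \frac{40081}{-40427 + \frac{1}{2} \cdot 38809 \left(-137\right)} = \frac{40081}{-40427 - \frac{5316833}{2}} = \frac{40081}{- \frac{5397687}{2}} = 40081 \left(- \frac{2}{5397687}\right) = - \frac{80162}{5397687}$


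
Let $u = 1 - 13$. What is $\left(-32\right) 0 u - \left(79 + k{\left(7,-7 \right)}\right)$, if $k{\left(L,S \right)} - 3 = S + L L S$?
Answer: $268$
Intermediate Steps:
$u = -12$
$k{\left(L,S \right)} = 3 + S + S L^{2}$ ($k{\left(L,S \right)} = 3 + \left(S + L L S\right) = 3 + \left(S + L^{2} S\right) = 3 + \left(S + S L^{2}\right) = 3 + S + S L^{2}$)
$\left(-32\right) 0 u - \left(79 + k{\left(7,-7 \right)}\right) = \left(-32\right) 0 \left(-12\right) - \left(75 - 343\right) = 0 \left(-12\right) - \left(75 - 343\right) = 0 - -268 = 0 + \left(-79 + 347\right) = 0 + 268 = 268$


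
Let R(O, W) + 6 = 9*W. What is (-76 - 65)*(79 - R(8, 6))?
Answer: -4371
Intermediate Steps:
R(O, W) = -6 + 9*W
(-76 - 65)*(79 - R(8, 6)) = (-76 - 65)*(79 - (-6 + 9*6)) = -141*(79 - (-6 + 54)) = -141*(79 - 1*48) = -141*(79 - 48) = -141*31 = -4371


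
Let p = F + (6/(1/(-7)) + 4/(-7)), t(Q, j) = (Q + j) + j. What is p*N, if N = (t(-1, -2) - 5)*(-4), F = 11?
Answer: -8840/7 ≈ -1262.9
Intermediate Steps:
t(Q, j) = Q + 2*j
p = -221/7 (p = 11 + (6/(1/(-7)) + 4/(-7)) = 11 + (6/(-⅐) + 4*(-⅐)) = 11 + (6*(-7) - 4/7) = 11 + (-42 - 4/7) = 11 - 298/7 = -221/7 ≈ -31.571)
N = 40 (N = ((-1 + 2*(-2)) - 5)*(-4) = ((-1 - 4) - 5)*(-4) = (-5 - 5)*(-4) = -10*(-4) = 40)
p*N = -221/7*40 = -8840/7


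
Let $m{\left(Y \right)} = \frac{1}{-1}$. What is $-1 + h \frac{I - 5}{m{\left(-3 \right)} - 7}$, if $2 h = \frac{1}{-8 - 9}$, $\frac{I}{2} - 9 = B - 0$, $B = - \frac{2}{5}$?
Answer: $- \frac{1299}{1360} \approx -0.95515$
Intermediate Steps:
$m{\left(Y \right)} = -1$
$B = - \frac{2}{5}$ ($B = \left(-2\right) \frac{1}{5} = - \frac{2}{5} \approx -0.4$)
$I = \frac{86}{5}$ ($I = 18 + 2 \left(- \frac{2}{5} - 0\right) = 18 + 2 \left(- \frac{2}{5} + 0\right) = 18 + 2 \left(- \frac{2}{5}\right) = 18 - \frac{4}{5} = \frac{86}{5} \approx 17.2$)
$h = - \frac{1}{34}$ ($h = \frac{1}{2 \left(-8 - 9\right)} = \frac{1}{2 \left(-17\right)} = \frac{1}{2} \left(- \frac{1}{17}\right) = - \frac{1}{34} \approx -0.029412$)
$-1 + h \frac{I - 5}{m{\left(-3 \right)} - 7} = -1 - \frac{\left(\frac{86}{5} - 5\right) \frac{1}{-1 - 7}}{34} = -1 - \frac{\frac{61}{5} \frac{1}{-8}}{34} = -1 - \frac{\frac{61}{5} \left(- \frac{1}{8}\right)}{34} = -1 - - \frac{61}{1360} = -1 + \frac{61}{1360} = - \frac{1299}{1360}$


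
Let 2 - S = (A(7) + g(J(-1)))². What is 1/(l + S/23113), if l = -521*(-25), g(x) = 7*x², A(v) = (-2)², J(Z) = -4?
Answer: 23113/301033371 ≈ 7.6779e-5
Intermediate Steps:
A(v) = 4
l = 13025
S = -13454 (S = 2 - (4 + 7*(-4)²)² = 2 - (4 + 7*16)² = 2 - (4 + 112)² = 2 - 1*116² = 2 - 1*13456 = 2 - 13456 = -13454)
1/(l + S/23113) = 1/(13025 - 13454/23113) = 1/(301033371/23113) = 23113/301033371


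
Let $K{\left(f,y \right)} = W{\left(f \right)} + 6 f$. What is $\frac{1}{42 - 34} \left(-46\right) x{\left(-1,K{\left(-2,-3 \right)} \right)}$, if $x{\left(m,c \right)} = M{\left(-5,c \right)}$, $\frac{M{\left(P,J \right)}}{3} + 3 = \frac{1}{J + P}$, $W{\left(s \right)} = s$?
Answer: $\frac{2001}{38} \approx 52.658$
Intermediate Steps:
$K{\left(f,y \right)} = 7 f$ ($K{\left(f,y \right)} = f + 6 f = 7 f$)
$M{\left(P,J \right)} = -9 + \frac{3}{J + P}$
$x{\left(m,c \right)} = \frac{3 \left(16 - 3 c\right)}{-5 + c}$ ($x{\left(m,c \right)} = \frac{3 \left(1 - 3 c - -15\right)}{c - 5} = \frac{3 \left(1 - 3 c + 15\right)}{-5 + c} = \frac{3 \left(16 - 3 c\right)}{-5 + c}$)
$\frac{1}{42 - 34} \left(-46\right) x{\left(-1,K{\left(-2,-3 \right)} \right)} = \frac{1}{42 - 34} \left(-46\right) \frac{3 \left(16 - 3 \cdot 7 \left(-2\right)\right)}{-5 + 7 \left(-2\right)} = \frac{1}{8} \left(-46\right) \frac{3 \left(16 - -42\right)}{-5 - 14} = \frac{1}{8} \left(-46\right) \frac{3 \left(16 + 42\right)}{-19} = - \frac{23 \cdot 3 \left(- \frac{1}{19}\right) 58}{4} = \left(- \frac{23}{4}\right) \left(- \frac{174}{19}\right) = \frac{2001}{38}$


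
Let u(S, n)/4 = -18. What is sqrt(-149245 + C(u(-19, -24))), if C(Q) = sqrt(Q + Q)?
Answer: sqrt(-149245 + 12*I) ≈ 0.016 + 386.32*I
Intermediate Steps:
u(S, n) = -72 (u(S, n) = 4*(-18) = -72)
C(Q) = sqrt(2)*sqrt(Q) (C(Q) = sqrt(2*Q) = sqrt(2)*sqrt(Q))
sqrt(-149245 + C(u(-19, -24))) = sqrt(-149245 + sqrt(2)*sqrt(-72)) = sqrt(-149245 + sqrt(2)*(6*I*sqrt(2))) = sqrt(-149245 + 12*I)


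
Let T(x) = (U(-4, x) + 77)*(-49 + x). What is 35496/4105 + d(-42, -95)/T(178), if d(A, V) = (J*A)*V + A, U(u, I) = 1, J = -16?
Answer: 405663/176515 ≈ 2.2982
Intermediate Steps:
d(A, V) = A - 16*A*V (d(A, V) = (-16*A)*V + A = -16*A*V + A = A - 16*A*V)
T(x) = -3822 + 78*x (T(x) = (1 + 77)*(-49 + x) = 78*(-49 + x) = -3822 + 78*x)
35496/4105 + d(-42, -95)/T(178) = 35496/4105 + (-42*(1 - 16*(-95)))/(-3822 + 78*178) = 35496*(1/4105) + (-42*(1 + 1520))/(-3822 + 13884) = 35496/4105 - 42*1521/10062 = 35496/4105 - 63882*1/10062 = 35496/4105 - 273/43 = 405663/176515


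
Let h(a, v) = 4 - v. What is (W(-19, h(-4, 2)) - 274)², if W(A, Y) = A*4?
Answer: 122500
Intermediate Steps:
W(A, Y) = 4*A
(W(-19, h(-4, 2)) - 274)² = (4*(-19) - 274)² = (-76 - 274)² = (-350)² = 122500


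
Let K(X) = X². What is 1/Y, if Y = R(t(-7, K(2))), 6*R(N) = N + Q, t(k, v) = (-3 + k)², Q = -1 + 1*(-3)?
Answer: 1/16 ≈ 0.062500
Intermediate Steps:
Q = -4 (Q = -1 - 3 = -4)
R(N) = -⅔ + N/6 (R(N) = (N - 4)/6 = (-4 + N)/6 = -⅔ + N/6)
Y = 16 (Y = -⅔ + (-3 - 7)²/6 = -⅔ + (⅙)*(-10)² = -⅔ + (⅙)*100 = -⅔ + 50/3 = 16)
1/Y = 1/16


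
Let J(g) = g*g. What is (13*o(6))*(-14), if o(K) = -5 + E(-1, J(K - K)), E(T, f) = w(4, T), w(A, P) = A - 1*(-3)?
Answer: -364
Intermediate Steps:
w(A, P) = 3 + A (w(A, P) = A + 3 = 3 + A)
J(g) = g²
E(T, f) = 7 (E(T, f) = 3 + 4 = 7)
o(K) = 2 (o(K) = -5 + 7 = 2)
(13*o(6))*(-14) = (13*2)*(-14) = 26*(-14) = -364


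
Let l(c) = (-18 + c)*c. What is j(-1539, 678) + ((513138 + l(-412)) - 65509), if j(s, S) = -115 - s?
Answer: 626213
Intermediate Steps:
l(c) = c*(-18 + c)
j(-1539, 678) + ((513138 + l(-412)) - 65509) = (-115 - 1*(-1539)) + ((513138 - 412*(-18 - 412)) - 65509) = (-115 + 1539) + ((513138 - 412*(-430)) - 65509) = 1424 + ((513138 + 177160) - 65509) = 1424 + (690298 - 65509) = 1424 + 624789 = 626213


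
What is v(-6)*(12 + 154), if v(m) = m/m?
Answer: 166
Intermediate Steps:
v(m) = 1
v(-6)*(12 + 154) = 1*(12 + 154) = 1*166 = 166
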